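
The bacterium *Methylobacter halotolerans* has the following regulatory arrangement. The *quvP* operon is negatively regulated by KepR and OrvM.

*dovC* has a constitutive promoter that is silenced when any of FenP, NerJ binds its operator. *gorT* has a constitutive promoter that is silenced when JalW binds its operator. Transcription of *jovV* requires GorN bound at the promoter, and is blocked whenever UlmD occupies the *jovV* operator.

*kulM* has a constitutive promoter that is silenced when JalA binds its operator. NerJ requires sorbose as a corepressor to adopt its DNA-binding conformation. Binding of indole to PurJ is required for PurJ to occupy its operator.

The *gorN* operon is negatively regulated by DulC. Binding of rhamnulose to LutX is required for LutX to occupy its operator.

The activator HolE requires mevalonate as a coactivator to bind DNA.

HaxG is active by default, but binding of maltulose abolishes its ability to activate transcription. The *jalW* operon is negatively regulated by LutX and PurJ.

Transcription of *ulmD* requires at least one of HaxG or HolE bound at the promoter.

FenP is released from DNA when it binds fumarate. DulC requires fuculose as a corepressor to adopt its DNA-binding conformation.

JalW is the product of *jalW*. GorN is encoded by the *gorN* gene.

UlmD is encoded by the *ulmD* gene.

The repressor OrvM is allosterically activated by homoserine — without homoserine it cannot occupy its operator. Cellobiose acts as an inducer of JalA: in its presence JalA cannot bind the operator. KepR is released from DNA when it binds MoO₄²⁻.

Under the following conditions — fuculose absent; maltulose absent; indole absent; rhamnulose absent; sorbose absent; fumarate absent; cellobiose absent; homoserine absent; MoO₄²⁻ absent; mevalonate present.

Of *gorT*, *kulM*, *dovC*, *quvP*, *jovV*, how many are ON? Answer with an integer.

0

Rhamnulose is absent, so LutX is inactive.
Indole is absent, so PurJ is inactive.
With no repressor bound, *jalW* is transcribed.
So JalW is produced and active.
With repressor JalW bound, *gorT* is not transcribed.
→ *gorT* is OFF.
Cellobiose is absent, so JalA is active.
With repressor JalA bound, *kulM* is not transcribed.
→ *kulM* is OFF.
Fumarate is absent, so FenP is active.
Sorbose is absent, so NerJ is inactive.
With repressor FenP bound, *dovC* is not transcribed.
→ *dovC* is OFF.
MoO₄²⁻ is absent, so KepR is active.
Homoserine is absent, so OrvM is inactive.
With repressor KepR bound, *quvP* is not transcribed.
→ *quvP* is OFF.
Maltulose is absent, so HaxG is active.
Mevalonate is present, so HolE is active.
Activator HaxG is present, so *ulmD* is transcribed.
So UlmD is produced and active.
Fuculose is absent, so DulC is inactive.
With no repressor bound, *gorN* is transcribed.
So GorN is produced and active.
With repressor UlmD bound, *jovV* is not transcribed.
→ *jovV* is OFF.
0 of the 5 genes are transcribed.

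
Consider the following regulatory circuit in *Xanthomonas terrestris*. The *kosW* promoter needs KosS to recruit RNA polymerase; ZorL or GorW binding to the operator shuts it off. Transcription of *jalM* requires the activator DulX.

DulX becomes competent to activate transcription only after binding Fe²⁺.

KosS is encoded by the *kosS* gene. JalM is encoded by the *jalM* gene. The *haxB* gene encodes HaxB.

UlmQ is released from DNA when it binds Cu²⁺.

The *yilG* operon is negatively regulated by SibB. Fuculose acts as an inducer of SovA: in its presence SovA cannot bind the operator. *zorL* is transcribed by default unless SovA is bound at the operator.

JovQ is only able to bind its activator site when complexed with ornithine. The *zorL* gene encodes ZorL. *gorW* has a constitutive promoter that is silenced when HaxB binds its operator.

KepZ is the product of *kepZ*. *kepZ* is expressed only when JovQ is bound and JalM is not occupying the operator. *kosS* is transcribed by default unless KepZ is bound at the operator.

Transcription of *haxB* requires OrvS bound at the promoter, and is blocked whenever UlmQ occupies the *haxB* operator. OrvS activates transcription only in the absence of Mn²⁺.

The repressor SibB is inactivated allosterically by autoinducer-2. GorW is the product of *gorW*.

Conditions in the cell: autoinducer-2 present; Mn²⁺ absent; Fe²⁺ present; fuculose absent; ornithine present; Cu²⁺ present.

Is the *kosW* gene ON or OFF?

Fuculose is absent, so SovA is active.
With repressor SovA bound, *zorL* is not transcribed.
So ZorL is not produced.
Cu²⁺ is present, so UlmQ is inactive.
Mn²⁺ is absent, so OrvS is active.
No repressor is bound and OrvS is active, so *haxB* is transcribed.
So HaxB is produced and active.
With repressor HaxB bound, *gorW* is not transcribed.
So GorW is not produced.
Fe²⁺ is present, so DulX is active.
No repressor is bound and DulX is active, so *jalM* is transcribed.
So JalM is produced and active.
Ornithine is present, so JovQ is active.
With repressor JalM bound, *kepZ* is not transcribed.
So KepZ is not produced.
With no repressor bound, *kosS* is transcribed.
So KosS is produced and active.
No repressor is bound and KosS is active, so *kosW* is transcribed.

ON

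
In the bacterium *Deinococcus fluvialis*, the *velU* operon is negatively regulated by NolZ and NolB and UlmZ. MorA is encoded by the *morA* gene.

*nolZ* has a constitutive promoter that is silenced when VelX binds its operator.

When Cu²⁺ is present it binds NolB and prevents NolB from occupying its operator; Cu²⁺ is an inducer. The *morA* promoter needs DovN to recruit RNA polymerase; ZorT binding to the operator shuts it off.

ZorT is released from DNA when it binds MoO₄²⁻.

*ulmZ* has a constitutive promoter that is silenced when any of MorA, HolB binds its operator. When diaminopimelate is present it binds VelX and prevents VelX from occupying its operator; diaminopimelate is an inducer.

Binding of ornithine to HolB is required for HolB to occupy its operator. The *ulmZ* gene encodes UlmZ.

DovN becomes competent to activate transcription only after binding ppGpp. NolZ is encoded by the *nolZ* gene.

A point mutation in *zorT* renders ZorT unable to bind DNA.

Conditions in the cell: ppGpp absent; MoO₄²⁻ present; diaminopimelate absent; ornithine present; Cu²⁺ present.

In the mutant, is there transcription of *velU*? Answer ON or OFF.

ON

Diaminopimelate is absent, so VelX is active.
With repressor VelX bound, *nolZ* is not transcribed.
So NolZ is not produced.
Cu²⁺ is present, so NolB is inactive.
ZorT is non-functional in this strain, so it has no effect.
ppGpp is absent, so DovN is inactive.
Required activator DovN is absent, so *morA* is not transcribed.
So MorA is not produced.
Ornithine is present, so HolB is active.
With repressor HolB bound, *ulmZ* is not transcribed.
So UlmZ is not produced.
With no repressor bound, *velU* is transcribed.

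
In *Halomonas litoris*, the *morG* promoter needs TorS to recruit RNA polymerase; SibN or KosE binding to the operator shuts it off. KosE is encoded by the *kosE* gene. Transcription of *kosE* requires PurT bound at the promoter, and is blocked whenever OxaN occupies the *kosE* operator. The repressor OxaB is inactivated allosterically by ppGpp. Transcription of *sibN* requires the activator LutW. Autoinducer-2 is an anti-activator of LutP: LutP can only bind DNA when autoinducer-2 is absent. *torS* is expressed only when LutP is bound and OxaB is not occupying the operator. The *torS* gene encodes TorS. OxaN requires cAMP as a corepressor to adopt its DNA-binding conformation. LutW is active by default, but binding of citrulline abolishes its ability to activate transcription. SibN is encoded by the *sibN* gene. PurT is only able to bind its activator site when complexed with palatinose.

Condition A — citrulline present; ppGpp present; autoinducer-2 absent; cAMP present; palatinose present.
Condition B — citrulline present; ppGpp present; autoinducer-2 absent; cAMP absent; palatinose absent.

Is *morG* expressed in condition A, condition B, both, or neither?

Condition A:
Citrulline is present, so LutW is inactive.
Required activator LutW is absent, so *sibN* is not transcribed.
So SibN is not produced.
ppGpp is present, so OxaB is inactive.
Autoinducer-2 is absent, so LutP is active.
No repressor is bound and LutP is active, so *torS* is transcribed.
So TorS is produced and active.
cAMP is present, so OxaN is active.
Palatinose is present, so PurT is active.
With repressor OxaN bound, *kosE* is not transcribed.
So KosE is not produced.
No repressor is bound and TorS is active, so *morG* is transcribed.
→ *morG* is ON in A.
Condition B:
Citrulline is present, so LutW is inactive.
Required activator LutW is absent, so *sibN* is not transcribed.
So SibN is not produced.
ppGpp is present, so OxaB is inactive.
Autoinducer-2 is absent, so LutP is active.
No repressor is bound and LutP is active, so *torS* is transcribed.
So TorS is produced and active.
cAMP is absent, so OxaN is inactive.
Palatinose is absent, so PurT is inactive.
Required activator PurT is absent, so *kosE* is not transcribed.
So KosE is not produced.
No repressor is bound and TorS is active, so *morG* is transcribed.
→ *morG* is ON in B.

both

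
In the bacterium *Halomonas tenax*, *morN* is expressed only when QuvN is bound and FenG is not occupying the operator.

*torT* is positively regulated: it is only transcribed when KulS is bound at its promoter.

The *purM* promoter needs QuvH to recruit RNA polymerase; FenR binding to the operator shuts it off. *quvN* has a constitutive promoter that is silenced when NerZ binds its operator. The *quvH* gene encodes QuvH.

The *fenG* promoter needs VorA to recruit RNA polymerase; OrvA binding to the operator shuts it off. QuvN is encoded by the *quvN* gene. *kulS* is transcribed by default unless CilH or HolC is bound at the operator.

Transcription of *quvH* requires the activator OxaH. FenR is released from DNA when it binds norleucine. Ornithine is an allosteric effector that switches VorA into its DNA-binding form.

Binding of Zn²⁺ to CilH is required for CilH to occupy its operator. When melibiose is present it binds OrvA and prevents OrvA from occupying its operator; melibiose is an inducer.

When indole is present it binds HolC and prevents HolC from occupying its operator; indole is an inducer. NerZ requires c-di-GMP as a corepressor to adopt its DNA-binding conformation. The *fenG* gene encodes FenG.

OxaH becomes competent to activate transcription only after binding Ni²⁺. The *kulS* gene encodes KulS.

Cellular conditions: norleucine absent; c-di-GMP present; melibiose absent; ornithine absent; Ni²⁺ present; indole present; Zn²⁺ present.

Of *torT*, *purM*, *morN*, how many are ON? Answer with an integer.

0

Zn²⁺ is present, so CilH is active.
Indole is present, so HolC is inactive.
With repressor CilH bound, *kulS* is not transcribed.
So KulS is not produced.
Required activator KulS is absent, so *torT* is not transcribed.
→ *torT* is OFF.
Ni²⁺ is present, so OxaH is active.
No repressor is bound and OxaH is active, so *quvH* is transcribed.
So QuvH is produced and active.
Norleucine is absent, so FenR is active.
With repressor FenR bound, *purM* is not transcribed.
→ *purM* is OFF.
Ornithine is absent, so VorA is inactive.
Melibiose is absent, so OrvA is active.
With repressor OrvA bound, *fenG* is not transcribed.
So FenG is not produced.
c-di-GMP is present, so NerZ is active.
With repressor NerZ bound, *quvN* is not transcribed.
So QuvN is not produced.
Required activator QuvN is absent, so *morN* is not transcribed.
→ *morN* is OFF.
0 of the 3 genes are transcribed.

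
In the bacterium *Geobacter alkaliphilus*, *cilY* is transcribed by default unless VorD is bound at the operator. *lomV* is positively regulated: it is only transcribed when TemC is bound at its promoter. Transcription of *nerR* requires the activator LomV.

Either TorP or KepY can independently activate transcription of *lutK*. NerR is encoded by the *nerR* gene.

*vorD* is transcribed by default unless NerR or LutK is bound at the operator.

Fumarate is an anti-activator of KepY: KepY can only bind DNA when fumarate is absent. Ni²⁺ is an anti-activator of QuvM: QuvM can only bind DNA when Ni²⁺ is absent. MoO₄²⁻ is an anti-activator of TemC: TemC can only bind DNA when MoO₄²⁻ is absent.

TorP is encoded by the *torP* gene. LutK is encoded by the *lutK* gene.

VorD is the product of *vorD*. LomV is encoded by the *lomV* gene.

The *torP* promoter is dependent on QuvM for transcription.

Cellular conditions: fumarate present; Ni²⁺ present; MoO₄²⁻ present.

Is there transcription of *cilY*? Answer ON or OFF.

MoO₄²⁻ is present, so TemC is inactive.
Required activator TemC is absent, so *lomV* is not transcribed.
So LomV is not produced.
Required activator LomV is absent, so *nerR* is not transcribed.
So NerR is not produced.
Ni²⁺ is present, so QuvM is inactive.
Required activator QuvM is absent, so *torP* is not transcribed.
So TorP is not produced.
Fumarate is present, so KepY is inactive.
No activator is available at the *lutK* promoter, so *lutK* is not transcribed.
So LutK is not produced.
With no repressor bound, *vorD* is transcribed.
So VorD is produced and active.
With repressor VorD bound, *cilY* is not transcribed.

OFF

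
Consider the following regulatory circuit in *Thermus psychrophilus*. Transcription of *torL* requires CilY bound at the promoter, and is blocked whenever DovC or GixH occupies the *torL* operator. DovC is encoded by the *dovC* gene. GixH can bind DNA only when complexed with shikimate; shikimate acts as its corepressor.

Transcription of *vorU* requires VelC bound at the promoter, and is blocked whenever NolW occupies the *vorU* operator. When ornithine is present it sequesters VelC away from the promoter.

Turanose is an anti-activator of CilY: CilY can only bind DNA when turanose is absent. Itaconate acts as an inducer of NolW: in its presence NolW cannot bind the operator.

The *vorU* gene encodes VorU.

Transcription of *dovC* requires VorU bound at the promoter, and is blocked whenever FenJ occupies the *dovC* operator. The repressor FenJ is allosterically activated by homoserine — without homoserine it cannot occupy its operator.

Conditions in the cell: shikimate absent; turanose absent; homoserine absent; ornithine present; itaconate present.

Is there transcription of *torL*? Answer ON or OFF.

ON

Itaconate is present, so NolW is inactive.
Ornithine is present, so VelC is inactive.
Required activator VelC is absent, so *vorU* is not transcribed.
So VorU is not produced.
Homoserine is absent, so FenJ is inactive.
Required activator VorU is absent, so *dovC* is not transcribed.
So DovC is not produced.
Shikimate is absent, so GixH is inactive.
Turanose is absent, so CilY is active.
No repressor is bound and CilY is active, so *torL* is transcribed.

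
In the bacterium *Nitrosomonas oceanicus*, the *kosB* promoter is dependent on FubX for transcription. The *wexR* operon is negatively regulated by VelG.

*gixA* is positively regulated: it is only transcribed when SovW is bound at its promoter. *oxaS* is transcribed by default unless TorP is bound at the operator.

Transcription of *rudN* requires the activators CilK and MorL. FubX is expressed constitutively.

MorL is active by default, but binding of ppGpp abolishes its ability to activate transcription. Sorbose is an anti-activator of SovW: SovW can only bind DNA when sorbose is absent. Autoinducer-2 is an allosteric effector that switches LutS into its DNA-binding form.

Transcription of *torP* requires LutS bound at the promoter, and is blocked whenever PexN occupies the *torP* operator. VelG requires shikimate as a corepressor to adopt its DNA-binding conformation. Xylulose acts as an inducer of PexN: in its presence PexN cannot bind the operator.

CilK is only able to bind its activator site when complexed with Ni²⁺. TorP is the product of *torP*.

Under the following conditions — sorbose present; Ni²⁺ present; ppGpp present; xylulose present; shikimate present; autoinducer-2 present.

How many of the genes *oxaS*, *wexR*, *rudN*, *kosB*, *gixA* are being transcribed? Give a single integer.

Xylulose is present, so PexN is inactive.
Autoinducer-2 is present, so LutS is active.
No repressor is bound and LutS is active, so *torP* is transcribed.
So TorP is produced and active.
With repressor TorP bound, *oxaS* is not transcribed.
→ *oxaS* is OFF.
Shikimate is present, so VelG is active.
With repressor VelG bound, *wexR* is not transcribed.
→ *wexR* is OFF.
Ni²⁺ is present, so CilK is active.
ppGpp is present, so MorL is inactive.
Required activator MorL is absent, so *rudN* is not transcribed.
→ *rudN* is OFF.
FubX is produced constitutively and is active.
No repressor is bound and FubX is active, so *kosB* is transcribed.
→ *kosB* is ON.
Sorbose is present, so SovW is inactive.
Required activator SovW is absent, so *gixA* is not transcribed.
→ *gixA* is OFF.
1 of the 5 genes is transcribed.

1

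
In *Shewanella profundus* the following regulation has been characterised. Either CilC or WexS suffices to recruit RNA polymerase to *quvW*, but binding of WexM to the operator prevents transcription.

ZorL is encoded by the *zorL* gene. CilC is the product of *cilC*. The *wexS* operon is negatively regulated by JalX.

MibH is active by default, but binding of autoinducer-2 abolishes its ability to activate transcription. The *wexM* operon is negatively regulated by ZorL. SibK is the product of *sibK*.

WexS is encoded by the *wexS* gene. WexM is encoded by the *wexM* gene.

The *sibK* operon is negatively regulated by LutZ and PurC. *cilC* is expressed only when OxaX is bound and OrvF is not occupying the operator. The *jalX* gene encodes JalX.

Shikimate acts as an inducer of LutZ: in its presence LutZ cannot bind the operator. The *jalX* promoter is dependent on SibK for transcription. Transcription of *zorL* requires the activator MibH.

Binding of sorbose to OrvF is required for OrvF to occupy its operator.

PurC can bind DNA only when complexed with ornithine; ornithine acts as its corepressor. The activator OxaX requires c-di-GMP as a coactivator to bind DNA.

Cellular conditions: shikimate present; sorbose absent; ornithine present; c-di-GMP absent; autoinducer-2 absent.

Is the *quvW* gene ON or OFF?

c-di-GMP is absent, so OxaX is inactive.
Sorbose is absent, so OrvF is inactive.
Required activator OxaX is absent, so *cilC* is not transcribed.
So CilC is not produced.
Shikimate is present, so LutZ is inactive.
Ornithine is present, so PurC is active.
With repressor PurC bound, *sibK* is not transcribed.
So SibK is not produced.
Required activator SibK is absent, so *jalX* is not transcribed.
So JalX is not produced.
With no repressor bound, *wexS* is transcribed.
So WexS is produced and active.
Autoinducer-2 is absent, so MibH is active.
No repressor is bound and MibH is active, so *zorL* is transcribed.
So ZorL is produced and active.
With repressor ZorL bound, *wexM* is not transcribed.
So WexM is not produced.
Activator WexS is present, so *quvW* is transcribed.

ON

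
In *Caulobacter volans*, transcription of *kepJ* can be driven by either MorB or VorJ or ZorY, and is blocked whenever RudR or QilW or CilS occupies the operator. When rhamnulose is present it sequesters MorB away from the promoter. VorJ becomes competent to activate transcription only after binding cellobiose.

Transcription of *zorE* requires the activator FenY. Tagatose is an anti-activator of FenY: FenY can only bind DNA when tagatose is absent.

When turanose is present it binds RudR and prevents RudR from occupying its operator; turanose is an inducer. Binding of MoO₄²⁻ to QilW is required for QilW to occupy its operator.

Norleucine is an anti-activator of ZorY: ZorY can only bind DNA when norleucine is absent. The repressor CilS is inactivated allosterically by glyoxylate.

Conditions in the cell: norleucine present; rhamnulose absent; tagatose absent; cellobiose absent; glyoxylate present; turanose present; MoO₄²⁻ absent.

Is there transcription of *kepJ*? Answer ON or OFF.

ON

Turanose is present, so RudR is inactive.
Rhamnulose is absent, so MorB is active.
Cellobiose is absent, so VorJ is inactive.
MoO₄²⁻ is absent, so QilW is inactive.
Glyoxylate is present, so CilS is inactive.
Norleucine is present, so ZorY is inactive.
Activator MorB is present, so *kepJ* is transcribed.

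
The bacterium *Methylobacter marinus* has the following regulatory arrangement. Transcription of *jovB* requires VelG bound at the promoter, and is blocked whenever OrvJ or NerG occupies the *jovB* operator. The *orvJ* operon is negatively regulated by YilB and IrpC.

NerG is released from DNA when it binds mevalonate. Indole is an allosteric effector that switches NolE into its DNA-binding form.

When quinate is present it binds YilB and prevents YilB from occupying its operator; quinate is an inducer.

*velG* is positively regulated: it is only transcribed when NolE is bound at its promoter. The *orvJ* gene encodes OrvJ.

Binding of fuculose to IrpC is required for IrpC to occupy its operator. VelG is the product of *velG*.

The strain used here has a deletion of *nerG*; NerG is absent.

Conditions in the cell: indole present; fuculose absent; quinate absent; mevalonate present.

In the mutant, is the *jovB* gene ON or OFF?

Quinate is absent, so YilB is active.
Fuculose is absent, so IrpC is inactive.
With repressor YilB bound, *orvJ* is not transcribed.
So OrvJ is not produced.
Indole is present, so NolE is active.
No repressor is bound and NolE is active, so *velG* is transcribed.
So VelG is produced and active.
NerG is non-functional in this strain, so it has no effect.
No repressor is bound and VelG is active, so *jovB* is transcribed.

ON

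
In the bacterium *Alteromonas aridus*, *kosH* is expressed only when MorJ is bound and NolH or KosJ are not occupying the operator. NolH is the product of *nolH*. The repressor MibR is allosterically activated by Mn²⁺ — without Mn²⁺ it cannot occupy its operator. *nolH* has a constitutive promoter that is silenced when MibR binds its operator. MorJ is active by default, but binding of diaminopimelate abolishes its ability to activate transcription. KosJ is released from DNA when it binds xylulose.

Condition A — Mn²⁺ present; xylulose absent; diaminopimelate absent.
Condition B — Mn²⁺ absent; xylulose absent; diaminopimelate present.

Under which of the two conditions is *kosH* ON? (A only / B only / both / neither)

Condition A:
Mn²⁺ is present, so MibR is active.
With repressor MibR bound, *nolH* is not transcribed.
So NolH is not produced.
Xylulose is absent, so KosJ is active.
Diaminopimelate is absent, so MorJ is active.
With repressor KosJ bound, *kosH* is not transcribed.
→ *kosH* is OFF in A.
Condition B:
Mn²⁺ is absent, so MibR is inactive.
With no repressor bound, *nolH* is transcribed.
So NolH is produced and active.
Xylulose is absent, so KosJ is active.
Diaminopimelate is present, so MorJ is inactive.
With repressor NolH bound, *kosH* is not transcribed.
→ *kosH* is OFF in B.

neither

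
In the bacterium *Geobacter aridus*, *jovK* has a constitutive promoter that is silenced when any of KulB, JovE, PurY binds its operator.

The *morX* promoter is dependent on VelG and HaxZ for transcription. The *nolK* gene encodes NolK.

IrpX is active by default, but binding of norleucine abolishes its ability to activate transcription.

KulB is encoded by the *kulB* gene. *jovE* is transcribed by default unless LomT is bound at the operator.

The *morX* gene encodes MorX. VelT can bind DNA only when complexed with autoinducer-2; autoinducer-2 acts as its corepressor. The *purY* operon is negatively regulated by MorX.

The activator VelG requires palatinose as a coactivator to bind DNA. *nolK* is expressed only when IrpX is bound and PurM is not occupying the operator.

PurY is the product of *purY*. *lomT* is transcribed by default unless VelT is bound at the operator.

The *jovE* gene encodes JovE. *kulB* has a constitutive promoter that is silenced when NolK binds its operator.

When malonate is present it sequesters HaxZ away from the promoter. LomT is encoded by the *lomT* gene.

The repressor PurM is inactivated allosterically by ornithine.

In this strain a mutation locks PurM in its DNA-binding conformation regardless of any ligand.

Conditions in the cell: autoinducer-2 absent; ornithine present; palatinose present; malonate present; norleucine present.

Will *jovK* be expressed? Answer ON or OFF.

OFF

Norleucine is present, so IrpX is inactive.
PurM is constitutively active in this strain.
With repressor PurM bound, *nolK* is not transcribed.
So NolK is not produced.
With no repressor bound, *kulB* is transcribed.
So KulB is produced and active.
Autoinducer-2 is absent, so VelT is inactive.
With no repressor bound, *lomT* is transcribed.
So LomT is produced and active.
With repressor LomT bound, *jovE* is not transcribed.
So JovE is not produced.
Palatinose is present, so VelG is active.
Malonate is present, so HaxZ is inactive.
Required activator HaxZ is absent, so *morX* is not transcribed.
So MorX is not produced.
With no repressor bound, *purY* is transcribed.
So PurY is produced and active.
With repressor KulB bound, *jovK* is not transcribed.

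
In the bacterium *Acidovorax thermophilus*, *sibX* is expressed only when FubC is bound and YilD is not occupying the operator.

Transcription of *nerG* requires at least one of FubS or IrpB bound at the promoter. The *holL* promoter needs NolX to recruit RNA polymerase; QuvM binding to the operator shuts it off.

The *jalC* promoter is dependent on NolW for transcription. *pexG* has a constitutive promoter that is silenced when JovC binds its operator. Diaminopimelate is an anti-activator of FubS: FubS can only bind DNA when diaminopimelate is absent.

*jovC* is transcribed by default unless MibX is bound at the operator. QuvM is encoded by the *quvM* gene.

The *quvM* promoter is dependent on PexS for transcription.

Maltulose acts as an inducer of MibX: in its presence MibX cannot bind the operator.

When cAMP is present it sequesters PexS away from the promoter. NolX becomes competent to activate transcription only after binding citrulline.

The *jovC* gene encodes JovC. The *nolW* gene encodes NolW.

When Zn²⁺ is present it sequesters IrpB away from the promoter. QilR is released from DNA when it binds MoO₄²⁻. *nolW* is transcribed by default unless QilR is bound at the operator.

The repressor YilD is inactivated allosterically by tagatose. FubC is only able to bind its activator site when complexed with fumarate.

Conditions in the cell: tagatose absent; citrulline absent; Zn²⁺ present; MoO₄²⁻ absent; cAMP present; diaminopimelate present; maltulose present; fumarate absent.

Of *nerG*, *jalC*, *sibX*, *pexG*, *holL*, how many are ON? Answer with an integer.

0

Diaminopimelate is present, so FubS is inactive.
Zn²⁺ is present, so IrpB is inactive.
No activator is available at the *nerG* promoter, so *nerG* is not transcribed.
→ *nerG* is OFF.
MoO₄²⁻ is absent, so QilR is active.
With repressor QilR bound, *nolW* is not transcribed.
So NolW is not produced.
Required activator NolW is absent, so *jalC* is not transcribed.
→ *jalC* is OFF.
Fumarate is absent, so FubC is inactive.
Tagatose is absent, so YilD is active.
With repressor YilD bound, *sibX* is not transcribed.
→ *sibX* is OFF.
Maltulose is present, so MibX is inactive.
With no repressor bound, *jovC* is transcribed.
So JovC is produced and active.
With repressor JovC bound, *pexG* is not transcribed.
→ *pexG* is OFF.
Citrulline is absent, so NolX is inactive.
cAMP is present, so PexS is inactive.
Required activator PexS is absent, so *quvM* is not transcribed.
So QuvM is not produced.
Required activator NolX is absent, so *holL* is not transcribed.
→ *holL* is OFF.
0 of the 5 genes are transcribed.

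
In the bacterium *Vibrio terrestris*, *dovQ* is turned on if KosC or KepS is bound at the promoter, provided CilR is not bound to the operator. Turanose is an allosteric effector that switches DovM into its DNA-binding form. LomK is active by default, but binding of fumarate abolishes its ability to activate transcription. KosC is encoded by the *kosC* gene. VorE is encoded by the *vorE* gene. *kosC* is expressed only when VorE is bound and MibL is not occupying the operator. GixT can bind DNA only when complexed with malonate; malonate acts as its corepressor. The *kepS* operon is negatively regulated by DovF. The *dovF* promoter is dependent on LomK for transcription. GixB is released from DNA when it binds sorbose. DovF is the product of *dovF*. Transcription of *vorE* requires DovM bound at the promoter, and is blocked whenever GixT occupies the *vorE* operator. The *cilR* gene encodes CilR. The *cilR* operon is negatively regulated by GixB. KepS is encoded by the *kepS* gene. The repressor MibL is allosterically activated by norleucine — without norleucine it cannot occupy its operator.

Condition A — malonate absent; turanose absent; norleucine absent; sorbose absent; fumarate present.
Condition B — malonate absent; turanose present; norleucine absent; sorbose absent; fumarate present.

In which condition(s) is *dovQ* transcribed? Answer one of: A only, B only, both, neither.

Condition A:
Malonate is absent, so GixT is inactive.
Turanose is absent, so DovM is inactive.
Required activator DovM is absent, so *vorE* is not transcribed.
So VorE is not produced.
Norleucine is absent, so MibL is inactive.
Required activator VorE is absent, so *kosC* is not transcribed.
So KosC is not produced.
Sorbose is absent, so GixB is active.
With repressor GixB bound, *cilR* is not transcribed.
So CilR is not produced.
Fumarate is present, so LomK is inactive.
Required activator LomK is absent, so *dovF* is not transcribed.
So DovF is not produced.
With no repressor bound, *kepS* is transcribed.
So KepS is produced and active.
Activator KepS is present, so *dovQ* is transcribed.
→ *dovQ* is ON in A.
Condition B:
Malonate is absent, so GixT is inactive.
Turanose is present, so DovM is active.
No repressor is bound and DovM is active, so *vorE* is transcribed.
So VorE is produced and active.
Norleucine is absent, so MibL is inactive.
No repressor is bound and VorE is active, so *kosC* is transcribed.
So KosC is produced and active.
Sorbose is absent, so GixB is active.
With repressor GixB bound, *cilR* is not transcribed.
So CilR is not produced.
Fumarate is present, so LomK is inactive.
Required activator LomK is absent, so *dovF* is not transcribed.
So DovF is not produced.
With no repressor bound, *kepS* is transcribed.
So KepS is produced and active.
Activator KosC is present, so *dovQ* is transcribed.
→ *dovQ* is ON in B.

both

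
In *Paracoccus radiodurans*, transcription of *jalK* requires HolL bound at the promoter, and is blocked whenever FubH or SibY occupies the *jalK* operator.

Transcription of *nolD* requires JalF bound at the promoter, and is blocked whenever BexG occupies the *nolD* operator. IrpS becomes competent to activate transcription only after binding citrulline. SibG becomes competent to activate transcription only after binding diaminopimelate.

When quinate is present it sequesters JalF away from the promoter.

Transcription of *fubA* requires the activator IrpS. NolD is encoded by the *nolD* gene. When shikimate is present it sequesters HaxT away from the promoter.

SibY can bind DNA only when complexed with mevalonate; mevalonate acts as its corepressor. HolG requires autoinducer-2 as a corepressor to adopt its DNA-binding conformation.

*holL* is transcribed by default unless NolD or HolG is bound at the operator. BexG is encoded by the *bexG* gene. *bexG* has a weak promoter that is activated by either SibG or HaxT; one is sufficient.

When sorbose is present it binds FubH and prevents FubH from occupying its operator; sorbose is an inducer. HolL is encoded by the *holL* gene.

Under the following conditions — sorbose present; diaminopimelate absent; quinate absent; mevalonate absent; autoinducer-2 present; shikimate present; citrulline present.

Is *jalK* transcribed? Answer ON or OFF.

OFF

Sorbose is present, so FubH is inactive.
Diaminopimelate is absent, so SibG is inactive.
Shikimate is present, so HaxT is inactive.
No activator is available at the *bexG* promoter, so *bexG* is not transcribed.
So BexG is not produced.
Quinate is absent, so JalF is active.
No repressor is bound and JalF is active, so *nolD* is transcribed.
So NolD is produced and active.
Autoinducer-2 is present, so HolG is active.
With repressor NolD bound, *holL* is not transcribed.
So HolL is not produced.
Mevalonate is absent, so SibY is inactive.
Required activator HolL is absent, so *jalK* is not transcribed.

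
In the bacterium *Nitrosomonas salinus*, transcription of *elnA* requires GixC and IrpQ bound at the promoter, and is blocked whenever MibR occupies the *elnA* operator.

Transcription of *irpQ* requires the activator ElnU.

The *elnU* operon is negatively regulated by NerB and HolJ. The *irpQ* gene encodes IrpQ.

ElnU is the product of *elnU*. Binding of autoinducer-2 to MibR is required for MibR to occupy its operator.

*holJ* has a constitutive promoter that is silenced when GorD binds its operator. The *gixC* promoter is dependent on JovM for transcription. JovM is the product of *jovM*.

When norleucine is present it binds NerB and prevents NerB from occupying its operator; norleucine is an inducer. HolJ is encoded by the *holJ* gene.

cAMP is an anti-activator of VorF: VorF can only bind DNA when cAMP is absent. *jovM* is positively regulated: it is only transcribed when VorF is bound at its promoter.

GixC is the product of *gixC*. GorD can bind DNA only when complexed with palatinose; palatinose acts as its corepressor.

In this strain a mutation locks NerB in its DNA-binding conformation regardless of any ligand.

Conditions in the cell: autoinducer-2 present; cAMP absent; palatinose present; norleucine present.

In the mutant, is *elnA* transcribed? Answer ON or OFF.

OFF

Autoinducer-2 is present, so MibR is active.
cAMP is absent, so VorF is active.
No repressor is bound and VorF is active, so *jovM* is transcribed.
So JovM is produced and active.
No repressor is bound and JovM is active, so *gixC* is transcribed.
So GixC is produced and active.
NerB is constitutively active in this strain.
Palatinose is present, so GorD is active.
With repressor GorD bound, *holJ* is not transcribed.
So HolJ is not produced.
With repressor NerB bound, *elnU* is not transcribed.
So ElnU is not produced.
Required activator ElnU is absent, so *irpQ* is not transcribed.
So IrpQ is not produced.
With repressor MibR bound, *elnA* is not transcribed.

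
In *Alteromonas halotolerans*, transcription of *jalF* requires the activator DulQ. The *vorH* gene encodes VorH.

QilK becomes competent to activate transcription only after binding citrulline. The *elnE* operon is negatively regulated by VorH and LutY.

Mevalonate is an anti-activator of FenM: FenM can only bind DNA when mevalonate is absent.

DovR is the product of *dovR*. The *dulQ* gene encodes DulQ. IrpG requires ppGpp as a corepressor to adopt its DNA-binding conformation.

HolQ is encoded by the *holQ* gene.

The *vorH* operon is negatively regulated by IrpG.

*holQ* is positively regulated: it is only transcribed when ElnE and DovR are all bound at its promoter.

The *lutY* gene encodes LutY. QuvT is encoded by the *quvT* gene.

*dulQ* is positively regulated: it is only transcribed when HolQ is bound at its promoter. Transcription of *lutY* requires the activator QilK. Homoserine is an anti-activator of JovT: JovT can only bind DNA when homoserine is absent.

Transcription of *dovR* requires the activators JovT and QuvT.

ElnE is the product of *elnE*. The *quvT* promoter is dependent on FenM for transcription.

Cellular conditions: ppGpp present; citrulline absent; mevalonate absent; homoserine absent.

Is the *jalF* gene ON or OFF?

ppGpp is present, so IrpG is active.
With repressor IrpG bound, *vorH* is not transcribed.
So VorH is not produced.
Citrulline is absent, so QilK is inactive.
Required activator QilK is absent, so *lutY* is not transcribed.
So LutY is not produced.
With no repressor bound, *elnE* is transcribed.
So ElnE is produced and active.
Homoserine is absent, so JovT is active.
Mevalonate is absent, so FenM is active.
No repressor is bound and FenM is active, so *quvT* is transcribed.
So QuvT is produced and active.
No repressor is bound and JovT and QuvT are active, so *dovR* is transcribed.
So DovR is produced and active.
No repressor is bound and ElnE and DovR are active, so *holQ* is transcribed.
So HolQ is produced and active.
No repressor is bound and HolQ is active, so *dulQ* is transcribed.
So DulQ is produced and active.
No repressor is bound and DulQ is active, so *jalF* is transcribed.

ON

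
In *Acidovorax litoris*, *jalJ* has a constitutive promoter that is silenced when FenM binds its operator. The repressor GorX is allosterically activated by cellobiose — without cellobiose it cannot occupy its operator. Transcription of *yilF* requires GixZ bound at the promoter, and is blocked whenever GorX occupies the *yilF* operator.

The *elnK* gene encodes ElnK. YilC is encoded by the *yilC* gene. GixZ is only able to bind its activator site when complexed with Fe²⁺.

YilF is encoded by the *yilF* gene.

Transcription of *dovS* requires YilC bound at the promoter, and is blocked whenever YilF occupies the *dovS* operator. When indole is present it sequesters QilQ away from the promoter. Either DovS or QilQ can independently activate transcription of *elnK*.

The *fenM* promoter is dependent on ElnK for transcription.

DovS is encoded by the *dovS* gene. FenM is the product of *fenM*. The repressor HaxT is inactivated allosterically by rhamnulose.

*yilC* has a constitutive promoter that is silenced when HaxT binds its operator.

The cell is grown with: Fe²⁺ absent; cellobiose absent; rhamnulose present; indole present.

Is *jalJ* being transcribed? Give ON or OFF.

Cellobiose is absent, so GorX is inactive.
Fe²⁺ is absent, so GixZ is inactive.
Required activator GixZ is absent, so *yilF* is not transcribed.
So YilF is not produced.
Rhamnulose is present, so HaxT is inactive.
With no repressor bound, *yilC* is transcribed.
So YilC is produced and active.
No repressor is bound and YilC is active, so *dovS* is transcribed.
So DovS is produced and active.
Indole is present, so QilQ is inactive.
Activator DovS is present, so *elnK* is transcribed.
So ElnK is produced and active.
No repressor is bound and ElnK is active, so *fenM* is transcribed.
So FenM is produced and active.
With repressor FenM bound, *jalJ* is not transcribed.

OFF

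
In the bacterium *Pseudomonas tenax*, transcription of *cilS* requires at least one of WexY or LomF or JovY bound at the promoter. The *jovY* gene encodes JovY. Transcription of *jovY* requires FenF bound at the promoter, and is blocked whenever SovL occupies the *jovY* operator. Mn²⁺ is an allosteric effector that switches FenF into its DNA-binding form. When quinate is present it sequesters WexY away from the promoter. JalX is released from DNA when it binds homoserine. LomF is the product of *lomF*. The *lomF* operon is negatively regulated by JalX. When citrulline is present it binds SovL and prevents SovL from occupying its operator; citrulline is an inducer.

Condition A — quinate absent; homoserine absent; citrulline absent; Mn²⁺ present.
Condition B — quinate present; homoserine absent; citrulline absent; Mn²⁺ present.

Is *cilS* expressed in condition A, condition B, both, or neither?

Condition A:
Quinate is absent, so WexY is active.
Homoserine is absent, so JalX is active.
With repressor JalX bound, *lomF* is not transcribed.
So LomF is not produced.
Citrulline is absent, so SovL is active.
Mn²⁺ is present, so FenF is active.
With repressor SovL bound, *jovY* is not transcribed.
So JovY is not produced.
Activator WexY is present, so *cilS* is transcribed.
→ *cilS* is ON in A.
Condition B:
Quinate is present, so WexY is inactive.
Homoserine is absent, so JalX is active.
With repressor JalX bound, *lomF* is not transcribed.
So LomF is not produced.
Citrulline is absent, so SovL is active.
Mn²⁺ is present, so FenF is active.
With repressor SovL bound, *jovY* is not transcribed.
So JovY is not produced.
No activator is available at the *cilS* promoter, so *cilS* is not transcribed.
→ *cilS* is OFF in B.

A only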